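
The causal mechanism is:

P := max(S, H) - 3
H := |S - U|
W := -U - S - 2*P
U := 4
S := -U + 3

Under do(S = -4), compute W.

do(S=-4) replaces the equation S := -U + 3 with the constant S = -4.
H = |S - U|  [with S=-4, U=4]  = 8
P = max(S, H) - 3  [with S=-4, H=8]  = 5
W = -U - S - 2*P  [with U=4, S=-4, P=5]  = -10

-10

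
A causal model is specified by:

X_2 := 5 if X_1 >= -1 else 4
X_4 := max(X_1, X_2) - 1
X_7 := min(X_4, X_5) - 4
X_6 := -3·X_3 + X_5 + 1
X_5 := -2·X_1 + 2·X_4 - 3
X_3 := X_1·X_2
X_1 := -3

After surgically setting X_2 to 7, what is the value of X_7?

Under do(X_2=7), the mechanism X_2 := 5 if X_1 >= -1 else 4 is discarded; X_2 is fixed at 7.
X_4 = max(X_1, X_2) - 1  [with X_1=-3, X_2=7]  = 6
X_5 = -2·X_1 + 2·X_4 - 3  [with X_1=-3, X_4=6]  = 15
X_7 = min(X_4, X_5) - 4  [with X_4=6, X_5=15]  = 2

2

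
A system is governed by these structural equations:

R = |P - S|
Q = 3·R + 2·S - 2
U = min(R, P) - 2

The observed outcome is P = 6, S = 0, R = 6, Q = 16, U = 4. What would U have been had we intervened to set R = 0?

-2

do(R=0) replaces the equation R = |P - S| with the constant R = 0.
U = min(R, P) - 2  [with R=0, P=6]  = -2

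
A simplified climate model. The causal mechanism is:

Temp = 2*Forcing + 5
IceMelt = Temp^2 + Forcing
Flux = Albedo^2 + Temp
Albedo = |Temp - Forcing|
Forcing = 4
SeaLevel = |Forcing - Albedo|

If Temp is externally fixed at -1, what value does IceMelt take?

The intervention breaks the incoming arrows to Temp: Temp = 2*Forcing + 5 no longer applies, and Temp = -1.
IceMelt = Temp^2 + Forcing  [with Temp=-1, Forcing=4]  = 5

5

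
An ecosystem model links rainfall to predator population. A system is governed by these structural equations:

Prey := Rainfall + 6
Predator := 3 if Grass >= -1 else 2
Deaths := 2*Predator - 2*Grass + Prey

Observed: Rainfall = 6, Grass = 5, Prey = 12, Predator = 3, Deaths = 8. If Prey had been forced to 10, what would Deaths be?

do(Prey=10) replaces the equation Prey := Rainfall + 6 with the constant Prey = 10.
Predator = 3 if Grass >= -1 else 2  [with Grass=5]  = 3
Deaths = 2*Predator - 2*Grass + Prey  [with Predator=3, Grass=5, Prey=10]  = 6

6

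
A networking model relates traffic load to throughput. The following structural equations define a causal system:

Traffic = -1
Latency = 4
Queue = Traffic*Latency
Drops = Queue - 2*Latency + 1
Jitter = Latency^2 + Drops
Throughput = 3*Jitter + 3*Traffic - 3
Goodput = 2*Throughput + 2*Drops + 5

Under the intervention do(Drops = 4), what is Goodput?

The intervention breaks the incoming arrows to Drops: Drops = Queue - 2*Latency + 1 no longer applies, and Drops = 4.
Jitter = Latency^2 + Drops  [with Latency=4, Drops=4]  = 20
Throughput = 3*Jitter + 3*Traffic - 3  [with Jitter=20, Traffic=-1]  = 54
Goodput = 2*Throughput + 2*Drops + 5  [with Throughput=54, Drops=4]  = 121

121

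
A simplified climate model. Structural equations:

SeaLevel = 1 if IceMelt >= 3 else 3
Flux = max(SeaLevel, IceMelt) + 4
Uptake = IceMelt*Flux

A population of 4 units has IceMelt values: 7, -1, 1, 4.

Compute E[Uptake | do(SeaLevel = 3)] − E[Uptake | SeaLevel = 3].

do(SeaLevel=3) breaks SeaLevel's dependence on IceMelt. With SeaLevel=3 fixed, Uptake across the units is 77, -7, 7, 32, mean 27.25.
E[Uptake|SeaLevel=3] averages over only the 2 units with SeaLevel=3 (IceMelt = -1, 1): Uptake = -7, 7, mean 0.
Difference = 27.25 − 0 = 27.25.

27.25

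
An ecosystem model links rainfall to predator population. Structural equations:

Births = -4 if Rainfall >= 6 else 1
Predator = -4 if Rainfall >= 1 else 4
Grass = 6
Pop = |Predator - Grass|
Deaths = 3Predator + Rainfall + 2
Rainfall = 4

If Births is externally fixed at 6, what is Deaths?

Intervening sets Births = 6 and removes its equation (Births = -4 if Rainfall >= 6 else 1).
No directed path runs from Births to Deaths, so Deaths keeps its natural value.
Predator = -4 if Rainfall >= 1 else 4  [with Rainfall=4]  = -4
Deaths = 3Predator + Rainfall + 2  [with Predator=-4, Rainfall=4]  = -6

-6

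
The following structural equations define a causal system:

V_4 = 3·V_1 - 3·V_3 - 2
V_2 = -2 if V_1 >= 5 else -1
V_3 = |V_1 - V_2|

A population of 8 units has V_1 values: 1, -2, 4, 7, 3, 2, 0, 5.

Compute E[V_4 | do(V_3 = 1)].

2.5

do(V_3=1) breaks V_3's dependence on V_1. With V_3=1 fixed, V_4 across the units is -2, -11, 7, 16, 4, 1, -5, 10, mean 2.5.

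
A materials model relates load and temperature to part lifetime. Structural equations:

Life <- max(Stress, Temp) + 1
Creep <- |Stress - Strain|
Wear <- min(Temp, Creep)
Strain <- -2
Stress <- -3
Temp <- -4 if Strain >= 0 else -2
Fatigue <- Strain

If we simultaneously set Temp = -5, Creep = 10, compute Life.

Under do(Temp = -5, Creep = 10), each intervened variable's structural equation is replaced by its fixed value.
Life = max(Stress, Temp) + 1  [with Stress=-3, Temp=-5]  = -2

-2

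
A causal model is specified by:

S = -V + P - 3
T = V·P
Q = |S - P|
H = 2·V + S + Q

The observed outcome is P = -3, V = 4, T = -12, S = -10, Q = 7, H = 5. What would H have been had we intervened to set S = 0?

Under do(S=0), the mechanism S = -V + P - 3 is discarded; S is fixed at 0.
Q = |S - P|  [with S=0, P=-3]  = 3
H = 2·V + S + Q  [with V=4, S=0, Q=3]  = 11

11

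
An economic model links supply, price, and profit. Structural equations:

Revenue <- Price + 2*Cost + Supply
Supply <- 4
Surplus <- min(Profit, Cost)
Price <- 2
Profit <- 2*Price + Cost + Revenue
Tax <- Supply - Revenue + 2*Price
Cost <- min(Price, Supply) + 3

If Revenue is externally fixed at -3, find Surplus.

The intervention breaks the incoming arrows to Revenue: Revenue <- Price + 2*Cost + Supply no longer applies, and Revenue = -3.
Cost = min(Price, Supply) + 3  [with Price=2, Supply=4]  = 5
Profit = 2*Price + Cost + Revenue  [with Price=2, Cost=5, Revenue=-3]  = 6
Surplus = min(Profit, Cost)  [with Profit=6, Cost=5]  = 5

5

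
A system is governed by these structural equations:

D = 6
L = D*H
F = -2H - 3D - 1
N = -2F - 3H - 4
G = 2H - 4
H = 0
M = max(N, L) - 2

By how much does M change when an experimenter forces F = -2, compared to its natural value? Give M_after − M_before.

-34

The intervention breaks the incoming arrows to F: F = -2H - 3D - 1 no longer applies, and F = -2.
N = -2F - 3H - 4  [with F=-2, H=0]  = 0
L = D*H  [with D=6, H=0]  = 0
M = max(N, L) - 2  [with N=0, L=0]  = -2
Without intervention: F = -2H - 3D - 1  [with H=0, D=6]  = -19; N = -2F - 3H - 4  [with F=-19, H=0]  = 34; L = D*H  [with D=6, H=0]  = 0; M = max(N, L) - 2  [with N=34, L=0]  = 32.
Change = -2 − 32 = -34.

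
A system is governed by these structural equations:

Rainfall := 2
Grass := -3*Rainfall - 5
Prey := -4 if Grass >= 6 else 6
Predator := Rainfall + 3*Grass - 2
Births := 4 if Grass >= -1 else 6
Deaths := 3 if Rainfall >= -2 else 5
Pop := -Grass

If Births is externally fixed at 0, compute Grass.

Under do(Births=0), the mechanism Births := 4 if Grass >= -1 else 6 is discarded; Births is fixed at 0.
No directed path runs from Births to Grass, so Grass keeps its natural value.
Grass = -3*Rainfall - 5  [with Rainfall=2]  = -11

-11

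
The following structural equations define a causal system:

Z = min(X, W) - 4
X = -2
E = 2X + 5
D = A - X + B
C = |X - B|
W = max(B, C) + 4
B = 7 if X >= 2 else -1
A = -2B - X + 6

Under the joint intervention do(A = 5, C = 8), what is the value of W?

12

Setting A = 5, C = 8 by intervention discards those variables' equations.
B = 7 if X >= 2 else -1  [with X=-2]  = -1
W = max(B, C) + 4  [with B=-1, C=8]  = 12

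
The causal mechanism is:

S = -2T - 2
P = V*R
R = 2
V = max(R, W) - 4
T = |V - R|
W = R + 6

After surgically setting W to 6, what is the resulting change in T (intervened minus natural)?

-2

do(W=6) replaces the equation W = R + 6 with the constant W = 6.
V = max(R, W) - 4  [with R=2, W=6]  = 2
T = |V - R|  [with V=2, R=2]  = 0
Without intervention: W = R + 6  [with R=2]  = 8; V = max(R, W) - 4  [with R=2, W=8]  = 4; T = |V - R|  [with V=4, R=2]  = 2.
Change = 0 − 2 = -2.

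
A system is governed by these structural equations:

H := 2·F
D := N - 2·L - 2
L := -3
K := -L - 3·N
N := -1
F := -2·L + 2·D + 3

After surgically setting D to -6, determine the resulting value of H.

The intervention breaks the incoming arrows to D: D := N - 2·L - 2 no longer applies, and D = -6.
F = -2·L + 2·D + 3  [with L=-3, D=-6]  = -3
H = 2·F  [with F=-3]  = -6

-6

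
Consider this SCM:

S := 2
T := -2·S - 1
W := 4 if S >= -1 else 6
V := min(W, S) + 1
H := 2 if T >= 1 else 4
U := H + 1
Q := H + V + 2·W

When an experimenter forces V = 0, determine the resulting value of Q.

The intervention breaks the incoming arrows to V: V := min(W, S) + 1 no longer applies, and V = 0.
T = -2·S - 1  [with S=2]  = -5
W = 4 if S >= -1 else 6  [with S=2]  = 4
H = 2 if T >= 1 else 4  [with T=-5]  = 4
Q = H + V + 2·W  [with H=4, V=0, W=4]  = 12

12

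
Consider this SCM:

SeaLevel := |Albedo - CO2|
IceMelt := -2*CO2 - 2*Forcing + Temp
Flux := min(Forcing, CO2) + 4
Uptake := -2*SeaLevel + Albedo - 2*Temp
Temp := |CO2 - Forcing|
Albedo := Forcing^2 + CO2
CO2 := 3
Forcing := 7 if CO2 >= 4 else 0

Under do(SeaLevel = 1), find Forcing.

0

do(SeaLevel=1) replaces the equation SeaLevel := |Albedo - CO2| with the constant SeaLevel = 1.
Forcing is not downstream of the intervention, so its value is determined by the original equations.
Forcing = 7 if CO2 >= 4 else 0  [with CO2=3]  = 0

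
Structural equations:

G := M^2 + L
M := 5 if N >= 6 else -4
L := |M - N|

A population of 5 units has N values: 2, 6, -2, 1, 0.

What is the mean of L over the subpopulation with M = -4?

E[L|M=-4] averages over only the 4 units with M=-4 (N = 2, -2, 1, 0): L = 6, 2, 5, 4, mean 4.25.

4.25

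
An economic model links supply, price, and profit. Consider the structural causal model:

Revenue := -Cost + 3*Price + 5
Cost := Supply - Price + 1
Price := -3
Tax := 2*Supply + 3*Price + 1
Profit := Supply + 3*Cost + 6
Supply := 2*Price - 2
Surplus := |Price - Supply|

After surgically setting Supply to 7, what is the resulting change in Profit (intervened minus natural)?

Under do(Supply=7), the mechanism Supply := 2*Price - 2 is discarded; Supply is fixed at 7.
Cost = Supply - Price + 1  [with Supply=7, Price=-3]  = 11
Profit = Supply + 3*Cost + 6  [with Supply=7, Cost=11]  = 46
Without intervention: Supply = 2*Price - 2  [with Price=-3]  = -8; Cost = Supply - Price + 1  [with Supply=-8, Price=-3]  = -4; Profit = Supply + 3*Cost + 6  [with Supply=-8, Cost=-4]  = -14.
Change = 46 − (-14) = 60.

60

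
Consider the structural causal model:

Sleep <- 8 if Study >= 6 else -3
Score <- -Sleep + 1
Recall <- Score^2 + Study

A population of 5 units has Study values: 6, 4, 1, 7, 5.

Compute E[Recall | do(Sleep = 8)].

Under do(Sleep=8), Sleep's equation is replaced by Sleep=8 for every unit. Per-unit Recall: 55, 53, 50, 56, 54. Mean = 53.6.

53.6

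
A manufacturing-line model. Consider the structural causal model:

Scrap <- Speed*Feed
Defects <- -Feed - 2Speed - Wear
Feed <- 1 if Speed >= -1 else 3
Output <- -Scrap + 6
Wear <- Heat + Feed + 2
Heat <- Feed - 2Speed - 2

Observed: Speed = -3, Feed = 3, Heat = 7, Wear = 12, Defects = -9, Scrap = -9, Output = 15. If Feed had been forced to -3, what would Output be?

Under do(Feed=-3), the mechanism Feed <- 1 if Speed >= -1 else 3 is discarded; Feed is fixed at -3.
Scrap = Speed*Feed  [with Speed=-3, Feed=-3]  = 9
Output = -Scrap + 6  [with Scrap=9]  = -3

-3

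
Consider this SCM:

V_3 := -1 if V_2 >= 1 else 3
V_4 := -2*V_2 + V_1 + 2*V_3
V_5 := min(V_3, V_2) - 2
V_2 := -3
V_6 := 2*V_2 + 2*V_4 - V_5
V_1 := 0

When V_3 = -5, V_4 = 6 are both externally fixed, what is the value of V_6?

13

Setting V_3 = -5, V_4 = 6 by intervention discards those variables' equations.
V_5 = min(V_3, V_2) - 2  [with V_3=-5, V_2=-3]  = -7
V_6 = 2*V_2 + 2*V_4 - V_5  [with V_2=-3, V_4=6, V_5=-7]  = 13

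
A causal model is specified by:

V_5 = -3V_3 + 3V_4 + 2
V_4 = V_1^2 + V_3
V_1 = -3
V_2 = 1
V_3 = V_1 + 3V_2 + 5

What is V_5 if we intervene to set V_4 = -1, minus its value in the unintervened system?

-45

Intervening sets V_4 = -1 and removes its equation (V_4 = V_1^2 + V_3).
V_3 = V_1 + 3V_2 + 5  [with V_1=-3, V_2=1]  = 5
V_5 = -3V_3 + 3V_4 + 2  [with V_3=5, V_4=-1]  = -16
Without intervention: V_3 = V_1 + 3V_2 + 5  [with V_1=-3, V_2=1]  = 5; V_4 = V_1^2 + V_3  [with V_1=-3, V_3=5]  = 14; V_5 = -3V_3 + 3V_4 + 2  [with V_3=5, V_4=14]  = 29.
Change = -16 − 29 = -45.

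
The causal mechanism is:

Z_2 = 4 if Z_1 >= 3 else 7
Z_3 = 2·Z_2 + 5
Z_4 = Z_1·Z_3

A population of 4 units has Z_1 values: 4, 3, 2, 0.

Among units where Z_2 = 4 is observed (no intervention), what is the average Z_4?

Observing Z_2=4 restricts to units where Z_2's equation naturally yields 4: Z_1 ∈ {4, 3}. In that subpopulation Z_4 = 52, 39, mean 45.5.

45.5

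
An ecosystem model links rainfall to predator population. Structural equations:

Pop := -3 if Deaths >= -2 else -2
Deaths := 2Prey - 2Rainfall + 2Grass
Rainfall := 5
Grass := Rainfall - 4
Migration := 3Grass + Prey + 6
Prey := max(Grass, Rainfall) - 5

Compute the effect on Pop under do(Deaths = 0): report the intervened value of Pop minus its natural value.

-1

Under do(Deaths=0), the mechanism Deaths := 2Prey - 2Rainfall + 2Grass is discarded; Deaths is fixed at 0.
Pop = -3 if Deaths >= -2 else -2  [with Deaths=0]  = -3
Without intervention: Grass = Rainfall - 4  [with Rainfall=5]  = 1; Prey = max(Grass, Rainfall) - 5  [with Grass=1, Rainfall=5]  = 0; Deaths = 2Prey - 2Rainfall + 2Grass  [with Prey=0, Rainfall=5, Grass=1]  = -8; Pop = -3 if Deaths >= -2 else -2  [with Deaths=-8]  = -2.
Change = -3 − (-2) = -1.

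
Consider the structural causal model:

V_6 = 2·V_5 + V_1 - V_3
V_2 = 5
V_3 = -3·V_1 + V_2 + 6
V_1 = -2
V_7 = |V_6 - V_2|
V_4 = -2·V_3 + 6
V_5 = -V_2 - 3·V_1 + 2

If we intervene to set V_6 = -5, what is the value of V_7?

Intervening sets V_6 = -5 and removes its equation (V_6 = 2·V_5 + V_1 - V_3).
V_7 = |V_6 - V_2|  [with V_6=-5, V_2=5]  = 10

10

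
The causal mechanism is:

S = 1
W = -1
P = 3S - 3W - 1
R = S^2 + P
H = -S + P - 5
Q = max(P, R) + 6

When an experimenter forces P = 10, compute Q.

17

The intervention breaks the incoming arrows to P: P = 3S - 3W - 1 no longer applies, and P = 10.
R = S^2 + P  [with S=1, P=10]  = 11
Q = max(P, R) + 6  [with P=10, R=11]  = 17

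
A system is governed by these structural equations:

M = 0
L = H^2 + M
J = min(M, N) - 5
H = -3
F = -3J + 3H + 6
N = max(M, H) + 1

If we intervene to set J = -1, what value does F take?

0

Under do(J=-1), the mechanism J = min(M, N) - 5 is discarded; J is fixed at -1.
F = -3J + 3H + 6  [with J=-1, H=-3]  = 0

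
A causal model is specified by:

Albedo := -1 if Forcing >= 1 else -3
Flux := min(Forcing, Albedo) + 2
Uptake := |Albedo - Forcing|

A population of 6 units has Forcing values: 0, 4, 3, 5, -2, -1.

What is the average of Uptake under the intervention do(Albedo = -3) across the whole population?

The intervention sets Albedo=-3 in all 6 units regardless of Forcing. Recomputing Uptake per unit gives 3, 7, 6, 8, 1, 2; average 4.5.

4.5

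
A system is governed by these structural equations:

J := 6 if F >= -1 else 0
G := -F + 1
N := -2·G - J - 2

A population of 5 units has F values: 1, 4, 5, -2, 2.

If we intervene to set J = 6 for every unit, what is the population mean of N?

-6

Under do(J=6), J's equation is replaced by J=6 for every unit. Per-unit N: -8, -2, 0, -14, -6. Mean = -6.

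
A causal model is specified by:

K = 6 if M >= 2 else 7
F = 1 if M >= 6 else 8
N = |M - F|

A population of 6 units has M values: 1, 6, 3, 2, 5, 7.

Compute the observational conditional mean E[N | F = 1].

Conditioning on F=1 selects the 2 unit(s) with M ∈ {6, 7}. Their N values: 5, 6. Mean = 5.5.

5.5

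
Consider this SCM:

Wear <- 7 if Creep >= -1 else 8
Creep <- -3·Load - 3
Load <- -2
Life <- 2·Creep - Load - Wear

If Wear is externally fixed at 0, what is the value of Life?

The intervention breaks the incoming arrows to Wear: Wear <- 7 if Creep >= -1 else 8 no longer applies, and Wear = 0.
Creep = -3·Load - 3  [with Load=-2]  = 3
Life = 2·Creep - Load - Wear  [with Creep=3, Load=-2, Wear=0]  = 8

8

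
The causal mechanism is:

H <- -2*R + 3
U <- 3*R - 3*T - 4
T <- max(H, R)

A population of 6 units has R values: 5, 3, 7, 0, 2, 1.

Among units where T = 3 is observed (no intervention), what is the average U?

Conditioning on T=3 selects the 2 unit(s) with R ∈ {3, 0}. Their U values: -4, -13. Mean = -8.5.

-8.5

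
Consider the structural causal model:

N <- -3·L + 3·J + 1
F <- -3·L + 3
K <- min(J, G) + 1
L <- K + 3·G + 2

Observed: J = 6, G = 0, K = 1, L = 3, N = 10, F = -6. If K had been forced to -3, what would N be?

22

do(K=-3) replaces the equation K <- min(J, G) + 1 with the constant K = -3.
L = K + 3·G + 2  [with K=-3, G=0]  = -1
N = -3·L + 3·J + 1  [with L=-1, J=6]  = 22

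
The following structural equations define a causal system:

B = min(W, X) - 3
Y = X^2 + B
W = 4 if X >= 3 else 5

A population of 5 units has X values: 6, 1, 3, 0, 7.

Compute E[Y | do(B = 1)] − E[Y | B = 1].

-23.5

Every unit gets B=1 under the intervention. Y values become 37, 2, 10, 1, 50; E[Y|do(B=1)] = 20.
Observing B=1 restricts to units where B's equation naturally yields 1: X ∈ {6, 7}. In that subpopulation Y = 37, 50, mean 43.5.
Difference = 20 − 43.5 = -23.5.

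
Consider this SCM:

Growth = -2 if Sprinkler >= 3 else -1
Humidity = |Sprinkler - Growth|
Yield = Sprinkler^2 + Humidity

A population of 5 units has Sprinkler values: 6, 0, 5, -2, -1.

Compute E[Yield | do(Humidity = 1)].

The intervention sets Humidity=1 in all 5 units regardless of Sprinkler. Recomputing Yield per unit gives 37, 1, 26, 5, 2; average 14.2.

14.2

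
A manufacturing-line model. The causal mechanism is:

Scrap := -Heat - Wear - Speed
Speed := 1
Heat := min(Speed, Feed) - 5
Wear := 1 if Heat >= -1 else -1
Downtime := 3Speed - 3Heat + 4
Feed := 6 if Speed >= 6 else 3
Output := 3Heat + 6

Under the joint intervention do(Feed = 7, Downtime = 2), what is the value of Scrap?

4

Setting Feed = 7, Downtime = 2 by intervention discards those variables' equations.
Heat = min(Speed, Feed) - 5  [with Speed=1, Feed=7]  = -4
Wear = 1 if Heat >= -1 else -1  [with Heat=-4]  = -1
Scrap = -Heat - Wear - Speed  [with Heat=-4, Wear=-1, Speed=1]  = 4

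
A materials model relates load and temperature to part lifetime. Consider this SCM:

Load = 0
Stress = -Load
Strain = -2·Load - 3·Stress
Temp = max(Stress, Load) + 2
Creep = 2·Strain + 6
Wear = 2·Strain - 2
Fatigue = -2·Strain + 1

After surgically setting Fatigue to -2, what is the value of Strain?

Intervening sets Fatigue = -2 and removes its equation (Fatigue = -2·Strain + 1).
Strain is not downstream of the intervention, so its value is determined by the original equations.
Stress = -Load  [with Load=0]  = 0
Strain = -2·Load - 3·Stress  [with Load=0, Stress=0]  = 0

0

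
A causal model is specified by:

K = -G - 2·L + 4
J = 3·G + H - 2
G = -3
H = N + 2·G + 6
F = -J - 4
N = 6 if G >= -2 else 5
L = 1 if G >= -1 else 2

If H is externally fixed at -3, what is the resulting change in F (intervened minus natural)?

Under do(H=-3), the mechanism H = N + 2·G + 6 is discarded; H is fixed at -3.
J = 3·G + H - 2  [with G=-3, H=-3]  = -14
F = -J - 4  [with J=-14]  = 10
Without intervention: N = 6 if G >= -2 else 5  [with G=-3]  = 5; H = N + 2·G + 6  [with N=5, G=-3]  = 5; J = 3·G + H - 2  [with G=-3, H=5]  = -6; F = -J - 4  [with J=-6]  = 2.
Change = 10 − 2 = 8.

8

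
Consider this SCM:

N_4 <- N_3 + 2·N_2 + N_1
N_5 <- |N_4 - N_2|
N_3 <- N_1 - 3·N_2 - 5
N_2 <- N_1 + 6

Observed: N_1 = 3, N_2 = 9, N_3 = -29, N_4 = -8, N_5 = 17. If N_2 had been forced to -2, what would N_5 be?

do(N_2=-2) replaces the equation N_2 <- N_1 + 6 with the constant N_2 = -2.
N_3 = N_1 - 3·N_2 - 5  [with N_1=3, N_2=-2]  = 4
N_4 = N_3 + 2·N_2 + N_1  [with N_3=4, N_2=-2, N_1=3]  = 3
N_5 = |N_4 - N_2|  [with N_4=3, N_2=-2]  = 5

5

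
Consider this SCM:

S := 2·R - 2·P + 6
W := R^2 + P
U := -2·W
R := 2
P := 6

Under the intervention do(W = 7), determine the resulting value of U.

-14

do(W=7) replaces the equation W := R^2 + P with the constant W = 7.
U = -2·W  [with W=7]  = -14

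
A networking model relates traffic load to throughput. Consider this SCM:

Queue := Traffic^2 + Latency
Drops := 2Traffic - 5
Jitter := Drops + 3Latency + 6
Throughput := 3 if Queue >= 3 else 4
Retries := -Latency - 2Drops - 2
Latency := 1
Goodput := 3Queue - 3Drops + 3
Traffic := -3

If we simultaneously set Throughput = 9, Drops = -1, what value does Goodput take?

The joint intervention fixes Throughput = 9, Drops = -1, removing each variable's own equation.
Queue = Traffic^2 + Latency  [with Traffic=-3, Latency=1]  = 10
Goodput = 3Queue - 3Drops + 3  [with Queue=10, Drops=-1]  = 36

36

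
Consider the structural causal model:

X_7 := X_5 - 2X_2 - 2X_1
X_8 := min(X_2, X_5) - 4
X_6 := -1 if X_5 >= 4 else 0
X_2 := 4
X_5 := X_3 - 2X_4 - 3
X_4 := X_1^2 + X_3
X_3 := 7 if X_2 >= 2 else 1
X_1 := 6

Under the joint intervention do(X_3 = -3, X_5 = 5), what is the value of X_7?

Under do(X_3 = -3, X_5 = 5), each intervened variable's structural equation is replaced by its fixed value.
X_7 = X_5 - 2X_2 - 2X_1  [with X_5=5, X_2=4, X_1=6]  = -15

-15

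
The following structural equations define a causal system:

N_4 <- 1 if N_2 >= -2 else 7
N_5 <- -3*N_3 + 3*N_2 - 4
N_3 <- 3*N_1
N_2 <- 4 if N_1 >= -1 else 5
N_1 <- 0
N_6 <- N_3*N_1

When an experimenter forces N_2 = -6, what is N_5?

do(N_2=-6) replaces the equation N_2 <- 4 if N_1 >= -1 else 5 with the constant N_2 = -6.
N_3 = 3*N_1  [with N_1=0]  = 0
N_5 = -3*N_3 + 3*N_2 - 4  [with N_3=0, N_2=-6]  = -22

-22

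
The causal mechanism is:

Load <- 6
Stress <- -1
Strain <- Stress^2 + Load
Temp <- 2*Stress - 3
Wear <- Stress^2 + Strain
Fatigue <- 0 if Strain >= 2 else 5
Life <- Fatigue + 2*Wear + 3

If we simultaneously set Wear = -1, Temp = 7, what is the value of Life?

Setting Wear = -1, Temp = 7 by intervention discards those variables' equations.
Strain = Stress^2 + Load  [with Stress=-1, Load=6]  = 7
Fatigue = 0 if Strain >= 2 else 5  [with Strain=7]  = 0
Life = Fatigue + 2*Wear + 3  [with Fatigue=0, Wear=-1]  = 1

1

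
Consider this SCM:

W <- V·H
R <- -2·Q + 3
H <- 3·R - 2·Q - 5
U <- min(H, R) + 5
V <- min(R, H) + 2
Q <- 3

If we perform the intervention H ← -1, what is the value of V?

do(H=-1) replaces the equation H <- 3·R - 2·Q - 5 with the constant H = -1.
R = -2·Q + 3  [with Q=3]  = -3
V = min(R, H) + 2  [with R=-3, H=-1]  = -1

-1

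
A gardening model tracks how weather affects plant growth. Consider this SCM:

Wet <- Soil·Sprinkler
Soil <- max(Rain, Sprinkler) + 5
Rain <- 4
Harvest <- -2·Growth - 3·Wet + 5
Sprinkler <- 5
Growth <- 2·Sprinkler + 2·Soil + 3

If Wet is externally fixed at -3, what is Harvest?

Under do(Wet=-3), the mechanism Wet <- Soil·Sprinkler is discarded; Wet is fixed at -3.
Soil = max(Rain, Sprinkler) + 5  [with Rain=4, Sprinkler=5]  = 10
Growth = 2·Sprinkler + 2·Soil + 3  [with Sprinkler=5, Soil=10]  = 33
Harvest = -2·Growth - 3·Wet + 5  [with Growth=33, Wet=-3]  = -52

-52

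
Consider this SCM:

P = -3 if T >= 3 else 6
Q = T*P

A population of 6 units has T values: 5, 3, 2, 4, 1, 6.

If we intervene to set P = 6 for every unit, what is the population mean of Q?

Under do(P=6), P's equation is replaced by P=6 for every unit. Per-unit Q: 30, 18, 12, 24, 6, 36. Mean = 21.

21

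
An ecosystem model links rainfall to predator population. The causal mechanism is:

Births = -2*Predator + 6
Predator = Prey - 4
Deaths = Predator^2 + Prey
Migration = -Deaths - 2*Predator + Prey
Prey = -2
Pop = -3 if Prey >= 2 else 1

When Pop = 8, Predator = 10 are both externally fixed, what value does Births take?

-14

The joint intervention fixes Pop = 8, Predator = 10, removing each variable's own equation.
Births = -2*Predator + 6  [with Predator=10]  = -14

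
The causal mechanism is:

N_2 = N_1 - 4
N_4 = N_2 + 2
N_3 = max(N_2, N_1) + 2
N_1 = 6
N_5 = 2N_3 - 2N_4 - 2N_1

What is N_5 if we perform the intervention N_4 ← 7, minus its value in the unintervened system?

-6

Intervening sets N_4 = 7 and removes its equation (N_4 = N_2 + 2).
N_2 = N_1 - 4  [with N_1=6]  = 2
N_3 = max(N_2, N_1) + 2  [with N_2=2, N_1=6]  = 8
N_5 = 2N_3 - 2N_4 - 2N_1  [with N_3=8, N_4=7, N_1=6]  = -10
Without intervention: N_2 = N_1 - 4  [with N_1=6]  = 2; N_3 = max(N_2, N_1) + 2  [with N_2=2, N_1=6]  = 8; N_4 = N_2 + 2  [with N_2=2]  = 4; N_5 = 2N_3 - 2N_4 - 2N_1  [with N_3=8, N_4=4, N_1=6]  = -4.
Change = -10 − (-4) = -6.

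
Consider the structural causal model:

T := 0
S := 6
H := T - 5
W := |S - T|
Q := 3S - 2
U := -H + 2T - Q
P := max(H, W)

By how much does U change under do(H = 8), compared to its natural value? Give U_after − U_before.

The intervention breaks the incoming arrows to H: H := T - 5 no longer applies, and H = 8.
Q = 3S - 2  [with S=6]  = 16
U = -H + 2T - Q  [with H=8, T=0, Q=16]  = -24
Without intervention: H = T - 5  [with T=0]  = -5; Q = 3S - 2  [with S=6]  = 16; U = -H + 2T - Q  [with H=-5, T=0, Q=16]  = -11.
Change = -24 − (-11) = -13.

-13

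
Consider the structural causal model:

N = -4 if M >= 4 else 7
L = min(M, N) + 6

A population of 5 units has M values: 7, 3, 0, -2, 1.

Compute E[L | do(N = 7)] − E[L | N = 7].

Every unit gets N=7 under the intervention. L values become 13, 9, 6, 4, 7; E[L|do(N=7)] = 7.8.
Observing N=7 restricts to units where N's equation naturally yields 7: M ∈ {3, 0, -2, 1}. In that subpopulation L = 9, 6, 4, 7, mean 6.5.
Difference = 7.8 − 6.5 = 1.3.

1.3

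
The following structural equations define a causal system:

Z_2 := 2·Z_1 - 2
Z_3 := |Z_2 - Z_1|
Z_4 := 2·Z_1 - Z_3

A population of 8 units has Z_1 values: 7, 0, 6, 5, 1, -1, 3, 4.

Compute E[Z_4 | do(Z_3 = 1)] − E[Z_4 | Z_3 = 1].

Every unit gets Z_3=1 under the intervention. Z_4 values become 13, -1, 11, 9, 1, -3, 5, 7; E[Z_4|do(Z_3=1)] = 5.25.
Observing Z_3=1 restricts to units where Z_3's equation naturally yields 1: Z_1 ∈ {1, 3}. In that subpopulation Z_4 = 1, 5, mean 3.
Difference = 5.25 − 3 = 2.25.

2.25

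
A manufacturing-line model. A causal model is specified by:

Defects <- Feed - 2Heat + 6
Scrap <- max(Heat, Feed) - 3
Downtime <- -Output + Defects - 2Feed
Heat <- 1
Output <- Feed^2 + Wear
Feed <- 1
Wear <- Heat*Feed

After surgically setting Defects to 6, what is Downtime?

The intervention breaks the incoming arrows to Defects: Defects <- Feed - 2Heat + 6 no longer applies, and Defects = 6.
Wear = Heat*Feed  [with Heat=1, Feed=1]  = 1
Output = Feed^2 + Wear  [with Feed=1, Wear=1]  = 2
Downtime = -Output + Defects - 2Feed  [with Output=2, Defects=6, Feed=1]  = 2

2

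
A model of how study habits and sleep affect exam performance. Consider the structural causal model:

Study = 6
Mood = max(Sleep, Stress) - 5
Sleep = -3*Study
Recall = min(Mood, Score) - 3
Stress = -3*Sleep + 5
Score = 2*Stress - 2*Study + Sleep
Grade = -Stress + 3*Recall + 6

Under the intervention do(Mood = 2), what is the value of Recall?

-1

The intervention breaks the incoming arrows to Mood: Mood = max(Sleep, Stress) - 5 no longer applies, and Mood = 2.
Sleep = -3*Study  [with Study=6]  = -18
Stress = -3*Sleep + 5  [with Sleep=-18]  = 59
Score = 2*Stress - 2*Study + Sleep  [with Stress=59, Study=6, Sleep=-18]  = 88
Recall = min(Mood, Score) - 3  [with Mood=2, Score=88]  = -1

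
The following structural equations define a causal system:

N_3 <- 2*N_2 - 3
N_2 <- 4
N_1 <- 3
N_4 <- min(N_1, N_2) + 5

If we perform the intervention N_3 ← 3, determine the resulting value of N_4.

8

The intervention breaks the incoming arrows to N_3: N_3 <- 2*N_2 - 3 no longer applies, and N_3 = 3.
N_4 is not downstream of the intervention, so its value is determined by the original equations.
N_4 = min(N_1, N_2) + 5  [with N_1=3, N_2=4]  = 8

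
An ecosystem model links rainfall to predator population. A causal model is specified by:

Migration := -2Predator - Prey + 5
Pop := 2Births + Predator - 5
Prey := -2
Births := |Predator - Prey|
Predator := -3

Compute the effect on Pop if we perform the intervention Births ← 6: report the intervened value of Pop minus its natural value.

do(Births=6) replaces the equation Births := |Predator - Prey| with the constant Births = 6.
Pop = 2Births + Predator - 5  [with Births=6, Predator=-3]  = 4
Without intervention: Births = |Predator - Prey|  [with Predator=-3, Prey=-2]  = 1; Pop = 2Births + Predator - 5  [with Births=1, Predator=-3]  = -6.
Change = 4 − (-6) = 10.

10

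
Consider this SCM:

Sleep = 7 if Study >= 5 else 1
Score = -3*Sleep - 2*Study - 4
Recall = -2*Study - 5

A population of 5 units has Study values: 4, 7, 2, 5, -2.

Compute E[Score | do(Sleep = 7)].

The intervention sets Sleep=7 in all 5 units regardless of Study. Recomputing Score per unit gives -33, -39, -29, -35, -21; average -31.4.

-31.4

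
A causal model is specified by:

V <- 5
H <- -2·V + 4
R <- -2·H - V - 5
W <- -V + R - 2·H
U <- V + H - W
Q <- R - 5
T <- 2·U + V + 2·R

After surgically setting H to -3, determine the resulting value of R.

The intervention breaks the incoming arrows to H: H <- -2·V + 4 no longer applies, and H = -3.
R = -2·H - V - 5  [with H=-3, V=5]  = -4

-4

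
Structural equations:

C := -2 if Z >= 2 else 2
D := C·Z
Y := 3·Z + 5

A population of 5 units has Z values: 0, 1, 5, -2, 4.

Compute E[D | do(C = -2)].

Every unit gets C=-2 under the intervention. D values become 0, -2, -10, 4, -8; E[D|do(C=-2)] = -3.2.

-3.2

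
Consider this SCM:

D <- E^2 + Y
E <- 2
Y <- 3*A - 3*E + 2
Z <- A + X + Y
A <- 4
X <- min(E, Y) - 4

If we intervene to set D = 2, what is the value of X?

Intervening sets D = 2 and removes its equation (D <- E^2 + Y).
No directed path runs from D to X, so X keeps its natural value.
Y = 3*A - 3*E + 2  [with A=4, E=2]  = 8
X = min(E, Y) - 4  [with E=2, Y=8]  = -2

-2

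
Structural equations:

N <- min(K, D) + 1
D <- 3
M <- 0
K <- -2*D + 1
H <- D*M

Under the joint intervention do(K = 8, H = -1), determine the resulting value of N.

4

The joint intervention fixes K = 8, H = -1, removing each variable's own equation.
N = min(K, D) + 1  [with K=8, D=3]  = 4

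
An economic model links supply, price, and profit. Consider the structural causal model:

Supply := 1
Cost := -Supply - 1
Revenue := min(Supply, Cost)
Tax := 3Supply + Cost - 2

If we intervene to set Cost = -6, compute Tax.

-5

Under do(Cost=-6), the mechanism Cost := -Supply - 1 is discarded; Cost is fixed at -6.
Tax = 3Supply + Cost - 2  [with Supply=1, Cost=-6]  = -5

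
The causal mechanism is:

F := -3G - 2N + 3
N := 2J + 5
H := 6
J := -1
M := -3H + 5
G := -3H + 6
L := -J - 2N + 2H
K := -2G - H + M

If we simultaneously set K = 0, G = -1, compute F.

Under do(K = 0, G = -1), each intervened variable's structural equation is replaced by its fixed value.
N = 2J + 5  [with J=-1]  = 3
F = -3G - 2N + 3  [with G=-1, N=3]  = 0

0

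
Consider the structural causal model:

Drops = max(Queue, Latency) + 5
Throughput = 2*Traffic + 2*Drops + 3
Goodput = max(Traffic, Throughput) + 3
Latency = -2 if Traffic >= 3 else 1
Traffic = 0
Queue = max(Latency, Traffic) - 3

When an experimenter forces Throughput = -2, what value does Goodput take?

The intervention breaks the incoming arrows to Throughput: Throughput = 2*Traffic + 2*Drops + 3 no longer applies, and Throughput = -2.
Goodput = max(Traffic, Throughput) + 3  [with Traffic=0, Throughput=-2]  = 3

3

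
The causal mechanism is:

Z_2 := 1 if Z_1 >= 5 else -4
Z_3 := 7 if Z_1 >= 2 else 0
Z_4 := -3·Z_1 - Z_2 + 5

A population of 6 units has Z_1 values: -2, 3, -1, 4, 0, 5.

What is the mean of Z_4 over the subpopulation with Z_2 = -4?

E[Z_4|Z_2=-4] averages over only the 5 units with Z_2=-4 (Z_1 = -2, 3, -1, 4, 0): Z_4 = 15, 0, 12, -3, 9, mean 6.6.

6.6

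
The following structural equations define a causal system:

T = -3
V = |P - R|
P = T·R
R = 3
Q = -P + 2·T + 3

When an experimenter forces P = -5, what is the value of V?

8

The intervention breaks the incoming arrows to P: P = T·R no longer applies, and P = -5.
V = |P - R|  [with P=-5, R=3]  = 8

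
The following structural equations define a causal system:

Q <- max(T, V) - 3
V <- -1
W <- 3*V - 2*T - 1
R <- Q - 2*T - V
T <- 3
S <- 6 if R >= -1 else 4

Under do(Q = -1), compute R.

-6

The intervention breaks the incoming arrows to Q: Q <- max(T, V) - 3 no longer applies, and Q = -1.
R = Q - 2*T - V  [with Q=-1, T=3, V=-1]  = -6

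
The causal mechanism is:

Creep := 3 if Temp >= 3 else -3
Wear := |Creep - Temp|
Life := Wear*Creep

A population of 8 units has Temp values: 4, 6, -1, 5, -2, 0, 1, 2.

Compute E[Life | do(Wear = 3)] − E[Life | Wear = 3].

-2.25

do(Wear=3) breaks Wear's dependence on Temp. With Wear=3 fixed, Life across the units is 9, 9, -9, 9, -9, -9, -9, -9, mean -2.25.
Observing Wear=3 restricts to units where Wear's equation naturally yields 3: Temp ∈ {6, 0}. In that subpopulation Life = 9, -9, mean 0.
Difference = -2.25 − 0 = -2.25.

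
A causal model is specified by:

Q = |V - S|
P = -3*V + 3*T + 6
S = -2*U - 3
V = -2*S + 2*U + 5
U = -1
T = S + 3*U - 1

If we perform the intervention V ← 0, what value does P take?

Under do(V=0), the mechanism V = -2*S + 2*U + 5 is discarded; V is fixed at 0.
S = -2*U - 3  [with U=-1]  = -1
T = S + 3*U - 1  [with S=-1, U=-1]  = -5
P = -3*V + 3*T + 6  [with V=0, T=-5]  = -9

-9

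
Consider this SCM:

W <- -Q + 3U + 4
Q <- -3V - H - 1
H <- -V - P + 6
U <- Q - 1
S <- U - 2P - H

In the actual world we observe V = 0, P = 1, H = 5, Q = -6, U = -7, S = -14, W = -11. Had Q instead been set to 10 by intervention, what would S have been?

2

Under do(Q=10), the mechanism Q <- -3V - H - 1 is discarded; Q is fixed at 10.
H = -V - P + 6  [with V=0, P=1]  = 5
U = Q - 1  [with Q=10]  = 9
S = U - 2P - H  [with U=9, P=1, H=5]  = 2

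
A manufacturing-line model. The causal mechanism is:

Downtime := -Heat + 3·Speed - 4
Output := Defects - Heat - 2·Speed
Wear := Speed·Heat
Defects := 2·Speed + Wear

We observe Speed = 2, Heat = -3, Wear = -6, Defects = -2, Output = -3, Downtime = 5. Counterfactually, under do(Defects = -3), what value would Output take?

Intervening sets Defects = -3 and removes its equation (Defects := 2·Speed + Wear).
Output = Defects - Heat - 2·Speed  [with Defects=-3, Heat=-3, Speed=2]  = -4

-4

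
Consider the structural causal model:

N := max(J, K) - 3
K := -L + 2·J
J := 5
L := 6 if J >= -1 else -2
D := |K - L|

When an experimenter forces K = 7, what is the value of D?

do(K=7) replaces the equation K := -L + 2·J with the constant K = 7.
L = 6 if J >= -1 else -2  [with J=5]  = 6
D = |K - L|  [with K=7, L=6]  = 1

1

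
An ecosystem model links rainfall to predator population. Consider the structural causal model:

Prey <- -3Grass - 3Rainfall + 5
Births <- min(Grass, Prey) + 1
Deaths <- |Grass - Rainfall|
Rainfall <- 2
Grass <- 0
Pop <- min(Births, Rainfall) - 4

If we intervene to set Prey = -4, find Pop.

The intervention breaks the incoming arrows to Prey: Prey <- -3Grass - 3Rainfall + 5 no longer applies, and Prey = -4.
Births = min(Grass, Prey) + 1  [with Grass=0, Prey=-4]  = -3
Pop = min(Births, Rainfall) - 4  [with Births=-3, Rainfall=2]  = -7

-7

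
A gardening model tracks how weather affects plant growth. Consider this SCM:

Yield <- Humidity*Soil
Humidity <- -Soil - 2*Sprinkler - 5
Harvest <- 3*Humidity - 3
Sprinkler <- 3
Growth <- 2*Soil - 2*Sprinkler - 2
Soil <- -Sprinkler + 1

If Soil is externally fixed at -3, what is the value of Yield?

24

do(Soil=-3) replaces the equation Soil <- -Sprinkler + 1 with the constant Soil = -3.
Humidity = -Soil - 2*Sprinkler - 5  [with Soil=-3, Sprinkler=3]  = -8
Yield = Humidity*Soil  [with Humidity=-8, Soil=-3]  = 24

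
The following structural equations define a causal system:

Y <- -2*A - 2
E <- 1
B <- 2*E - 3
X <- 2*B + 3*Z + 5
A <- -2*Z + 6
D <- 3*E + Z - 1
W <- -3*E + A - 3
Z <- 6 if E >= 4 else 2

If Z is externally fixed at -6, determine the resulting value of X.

-15

The intervention breaks the incoming arrows to Z: Z <- 6 if E >= 4 else 2 no longer applies, and Z = -6.
B = 2*E - 3  [with E=1]  = -1
X = 2*B + 3*Z + 5  [with B=-1, Z=-6]  = -15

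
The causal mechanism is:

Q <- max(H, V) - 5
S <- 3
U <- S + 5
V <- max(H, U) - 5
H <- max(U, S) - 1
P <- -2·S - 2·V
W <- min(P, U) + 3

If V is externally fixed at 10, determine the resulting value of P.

Intervening sets V = 10 and removes its equation (V <- max(H, U) - 5).
P = -2·S - 2·V  [with S=3, V=10]  = -26

-26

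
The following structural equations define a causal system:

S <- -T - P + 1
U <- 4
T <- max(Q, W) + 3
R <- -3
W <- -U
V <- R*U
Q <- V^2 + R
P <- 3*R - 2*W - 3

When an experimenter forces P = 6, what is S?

do(P=6) replaces the equation P <- 3*R - 2*W - 3 with the constant P = 6.
V = R*U  [with R=-3, U=4]  = -12
Q = V^2 + R  [with V=-12, R=-3]  = 141
W = -U  [with U=4]  = -4
T = max(Q, W) + 3  [with Q=141, W=-4]  = 144
S = -T - P + 1  [with T=144, P=6]  = -149

-149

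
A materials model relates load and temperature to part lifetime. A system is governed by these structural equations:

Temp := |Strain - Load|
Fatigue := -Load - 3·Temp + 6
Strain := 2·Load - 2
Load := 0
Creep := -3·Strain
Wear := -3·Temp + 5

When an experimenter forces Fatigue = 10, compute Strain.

do(Fatigue=10) replaces the equation Fatigue := -Load - 3·Temp + 6 with the constant Fatigue = 10.
Strain is not downstream of the intervention, so its value is determined by the original equations.
Strain = 2·Load - 2  [with Load=0]  = -2

-2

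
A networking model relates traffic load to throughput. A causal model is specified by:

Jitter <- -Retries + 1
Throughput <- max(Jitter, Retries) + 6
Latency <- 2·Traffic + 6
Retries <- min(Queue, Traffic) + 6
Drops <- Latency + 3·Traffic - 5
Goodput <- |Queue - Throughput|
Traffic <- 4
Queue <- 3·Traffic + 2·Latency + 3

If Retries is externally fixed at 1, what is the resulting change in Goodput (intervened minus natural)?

9

do(Retries=1) replaces the equation Retries <- min(Queue, Traffic) + 6 with the constant Retries = 1.
Latency = 2·Traffic + 6  [with Traffic=4]  = 14
Queue = 3·Traffic + 2·Latency + 3  [with Traffic=4, Latency=14]  = 43
Jitter = -Retries + 1  [with Retries=1]  = 0
Throughput = max(Jitter, Retries) + 6  [with Jitter=0, Retries=1]  = 7
Goodput = |Queue - Throughput|  [with Queue=43, Throughput=7]  = 36
Without intervention: Latency = 2·Traffic + 6  [with Traffic=4]  = 14; Queue = 3·Traffic + 2·Latency + 3  [with Traffic=4, Latency=14]  = 43; Retries = min(Queue, Traffic) + 6  [with Queue=43, Traffic=4]  = 10; Jitter = -Retries + 1  [with Retries=10]  = -9; Throughput = max(Jitter, Retries) + 6  [with Jitter=-9, Retries=10]  = 16; Goodput = |Queue - Throughput|  [with Queue=43, Throughput=16]  = 27.
Change = 36 − 27 = 9.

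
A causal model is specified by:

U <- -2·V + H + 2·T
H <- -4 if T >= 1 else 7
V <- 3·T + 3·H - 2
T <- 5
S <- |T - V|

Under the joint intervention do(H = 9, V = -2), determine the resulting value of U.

Under do(H = 9, V = -2), each intervened variable's structural equation is replaced by its fixed value.
U = -2·V + H + 2·T  [with V=-2, H=9, T=5]  = 23

23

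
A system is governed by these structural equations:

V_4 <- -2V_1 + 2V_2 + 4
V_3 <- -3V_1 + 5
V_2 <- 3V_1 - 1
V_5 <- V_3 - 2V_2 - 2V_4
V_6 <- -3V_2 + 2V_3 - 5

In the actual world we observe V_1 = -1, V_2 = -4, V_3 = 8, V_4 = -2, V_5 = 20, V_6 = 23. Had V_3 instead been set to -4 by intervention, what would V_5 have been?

8

do(V_3=-4) replaces the equation V_3 <- -3V_1 + 5 with the constant V_3 = -4.
V_2 = 3V_1 - 1  [with V_1=-1]  = -4
V_4 = -2V_1 + 2V_2 + 4  [with V_1=-1, V_2=-4]  = -2
V_5 = V_3 - 2V_2 - 2V_4  [with V_3=-4, V_2=-4, V_4=-2]  = 8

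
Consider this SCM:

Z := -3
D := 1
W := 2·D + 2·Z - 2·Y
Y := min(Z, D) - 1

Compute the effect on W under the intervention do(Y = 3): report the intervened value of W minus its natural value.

-14

The intervention breaks the incoming arrows to Y: Y := min(Z, D) - 1 no longer applies, and Y = 3.
W = 2·D + 2·Z - 2·Y  [with D=1, Z=-3, Y=3]  = -10
Without intervention: Y = min(Z, D) - 1  [with Z=-3, D=1]  = -4; W = 2·D + 2·Z - 2·Y  [with D=1, Z=-3, Y=-4]  = 4.
Change = -10 − 4 = -14.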